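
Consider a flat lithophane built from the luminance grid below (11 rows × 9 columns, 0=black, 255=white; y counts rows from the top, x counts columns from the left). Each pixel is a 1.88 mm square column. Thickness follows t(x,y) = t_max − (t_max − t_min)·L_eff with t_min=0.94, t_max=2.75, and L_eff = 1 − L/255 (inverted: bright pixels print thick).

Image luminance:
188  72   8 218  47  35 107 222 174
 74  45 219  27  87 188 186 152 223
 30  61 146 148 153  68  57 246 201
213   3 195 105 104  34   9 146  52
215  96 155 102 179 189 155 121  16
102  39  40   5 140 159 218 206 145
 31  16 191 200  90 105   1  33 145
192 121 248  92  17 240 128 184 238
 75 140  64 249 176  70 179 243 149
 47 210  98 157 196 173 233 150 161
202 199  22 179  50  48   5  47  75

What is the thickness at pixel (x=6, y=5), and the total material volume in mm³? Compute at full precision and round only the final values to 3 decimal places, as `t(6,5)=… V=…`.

t(6,5)=2.487 V=639.843

span = t_max - t_min = 2.75 - 0.94 = 1.810
L(6,5) = 218, L_eff = 1 - 218/255 = 0.145098 (inverted)
t(6,5) = 2.75 - 1.810·0.145098 = 2.487
Σt over all 11·9 pixels = 1154086/6375 ≈ 181.0330980
V = pitch²·Σt = 1.88²·1154086/6375 = 639.843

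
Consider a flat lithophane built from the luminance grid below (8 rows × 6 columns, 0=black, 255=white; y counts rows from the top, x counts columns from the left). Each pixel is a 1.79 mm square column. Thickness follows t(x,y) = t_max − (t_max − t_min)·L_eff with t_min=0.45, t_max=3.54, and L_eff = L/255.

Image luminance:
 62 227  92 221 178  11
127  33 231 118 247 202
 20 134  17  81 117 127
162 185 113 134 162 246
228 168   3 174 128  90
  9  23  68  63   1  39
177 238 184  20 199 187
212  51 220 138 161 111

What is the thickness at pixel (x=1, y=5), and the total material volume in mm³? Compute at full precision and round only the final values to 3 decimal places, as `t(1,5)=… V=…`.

t(1,5)=3.261 V=306.087

span = t_max - t_min = 3.54 - 0.45 = 3.090
L(1,5) = 23, L_eff = 23/255 = 0.090196
t(1,5) = 3.54 - 3.090·0.090196 = 3.261
Σt over all 8·6 pixels = 812003/8500 ≈ 95.5297647
V = pitch²·Σt = 1.79²·812003/8500 = 306.087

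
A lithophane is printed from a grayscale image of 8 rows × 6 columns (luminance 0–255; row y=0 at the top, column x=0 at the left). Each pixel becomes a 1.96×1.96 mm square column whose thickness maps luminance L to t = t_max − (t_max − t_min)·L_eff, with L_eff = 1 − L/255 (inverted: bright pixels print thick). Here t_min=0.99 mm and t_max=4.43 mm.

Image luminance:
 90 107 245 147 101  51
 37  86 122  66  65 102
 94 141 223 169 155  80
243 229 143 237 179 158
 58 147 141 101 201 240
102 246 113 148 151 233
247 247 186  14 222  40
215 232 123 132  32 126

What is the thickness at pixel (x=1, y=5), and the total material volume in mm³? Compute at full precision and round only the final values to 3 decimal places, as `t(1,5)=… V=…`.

span = t_max - t_min = 4.43 - 0.99 = 3.440
L(1,5) = 246, L_eff = 1 - 246/255 = 0.035294 (inverted)
t(1,5) = 4.43 - 3.440·0.035294 = 4.309
Σt over all 8·6 pixels = 902102/6375 ≈ 141.5061961
V = pitch²·Σt = 1.96²·902102/6375 = 543.610

t(1,5)=4.309 V=543.610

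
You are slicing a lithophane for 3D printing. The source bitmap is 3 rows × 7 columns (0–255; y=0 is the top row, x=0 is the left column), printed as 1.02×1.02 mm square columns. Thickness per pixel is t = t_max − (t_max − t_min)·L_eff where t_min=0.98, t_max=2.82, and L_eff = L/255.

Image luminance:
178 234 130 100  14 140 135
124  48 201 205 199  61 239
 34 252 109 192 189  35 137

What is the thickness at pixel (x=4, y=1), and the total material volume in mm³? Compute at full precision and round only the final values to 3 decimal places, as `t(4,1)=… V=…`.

span = t_max - t_min = 2.82 - 0.98 = 1.840
L(4,1) = 199, L_eff = 199/255 = 0.780392
t(4,1) = 2.82 - 1.840·0.780392 = 1.384
Σt over all 3·7 pixels = 483103/12750 ≈ 37.8904314
V = pitch²·Σt = 1.02²·483103/12750 = 39.421

t(4,1)=1.384 V=39.421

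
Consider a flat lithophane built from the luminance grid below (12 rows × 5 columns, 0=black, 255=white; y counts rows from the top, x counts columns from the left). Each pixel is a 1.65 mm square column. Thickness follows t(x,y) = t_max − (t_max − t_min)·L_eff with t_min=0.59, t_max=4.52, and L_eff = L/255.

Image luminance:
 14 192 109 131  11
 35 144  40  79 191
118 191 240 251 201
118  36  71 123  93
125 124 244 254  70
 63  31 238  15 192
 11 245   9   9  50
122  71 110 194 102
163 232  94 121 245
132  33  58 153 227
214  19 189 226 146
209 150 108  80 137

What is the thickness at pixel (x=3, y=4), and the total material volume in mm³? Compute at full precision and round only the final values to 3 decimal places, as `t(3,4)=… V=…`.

span = t_max - t_min = 4.52 - 0.59 = 3.930
L(3,4) = 254, L_eff = 254/255 = 0.996078
t(3,4) = 4.52 - 3.930·0.996078 = 0.605
Σt over all 12·5 pixels = 1309207/8500 ≈ 154.0243529
V = pitch²·Σt = 1.65²·1309207/8500 = 419.331

t(3,4)=0.605 V=419.331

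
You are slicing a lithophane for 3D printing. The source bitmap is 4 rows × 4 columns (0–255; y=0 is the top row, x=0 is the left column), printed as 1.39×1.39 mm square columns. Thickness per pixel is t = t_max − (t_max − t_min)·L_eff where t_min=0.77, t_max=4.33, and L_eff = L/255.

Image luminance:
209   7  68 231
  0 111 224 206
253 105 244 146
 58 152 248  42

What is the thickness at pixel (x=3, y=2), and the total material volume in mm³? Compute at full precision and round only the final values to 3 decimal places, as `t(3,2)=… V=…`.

span = t_max - t_min = 4.33 - 0.77 = 3.560
L(3,2) = 146, L_eff = 146/255 = 0.572549
t(3,2) = 4.33 - 3.560·0.572549 = 2.292
Σt over all 4·4 pixels = 78868/2125 ≈ 37.1143529
V = pitch²·Σt = 1.39²·78868/2125 = 71.709

t(3,2)=2.292 V=71.709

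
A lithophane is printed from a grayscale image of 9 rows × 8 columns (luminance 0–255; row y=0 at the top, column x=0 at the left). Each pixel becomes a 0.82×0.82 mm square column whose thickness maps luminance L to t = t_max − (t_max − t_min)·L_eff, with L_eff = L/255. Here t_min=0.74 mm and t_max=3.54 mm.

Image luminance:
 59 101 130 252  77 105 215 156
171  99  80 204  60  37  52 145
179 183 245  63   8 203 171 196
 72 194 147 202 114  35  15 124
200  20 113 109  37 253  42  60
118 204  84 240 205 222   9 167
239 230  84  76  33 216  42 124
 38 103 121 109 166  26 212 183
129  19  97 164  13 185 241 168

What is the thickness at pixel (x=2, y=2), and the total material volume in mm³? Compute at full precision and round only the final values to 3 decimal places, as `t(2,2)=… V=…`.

t(2,2)=0.850 V=103.493

span = t_max - t_min = 3.54 - 0.74 = 2.800
L(2,2) = 245, L_eff = 245/255 = 0.960784
t(2,2) = 3.54 - 2.800·0.960784 = 0.850
Σt over all 9·8 pixels = 65414/425 ≈ 153.9152941
V = pitch²·Σt = 0.82²·65414/425 = 103.493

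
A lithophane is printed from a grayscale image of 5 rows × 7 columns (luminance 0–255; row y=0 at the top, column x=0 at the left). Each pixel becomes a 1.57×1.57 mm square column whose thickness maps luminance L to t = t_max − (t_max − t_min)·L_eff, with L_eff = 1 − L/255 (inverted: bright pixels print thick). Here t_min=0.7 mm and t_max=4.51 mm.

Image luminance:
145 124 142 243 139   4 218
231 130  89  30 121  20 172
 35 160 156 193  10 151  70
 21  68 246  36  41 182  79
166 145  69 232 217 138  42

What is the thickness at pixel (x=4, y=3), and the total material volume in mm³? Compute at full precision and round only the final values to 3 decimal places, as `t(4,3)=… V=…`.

span = t_max - t_min = 4.51 - 0.7 = 3.810
L(4,3) = 41, L_eff = 1 - 41/255 = 0.839216 (inverted)
t(4,3) = 4.51 - 3.810·0.839216 = 1.313
Σt over all 5·7 pixels = 149981/1700 ≈ 88.2241176
V = pitch²·Σt = 1.57²·149981/1700 = 217.464

t(4,3)=1.313 V=217.464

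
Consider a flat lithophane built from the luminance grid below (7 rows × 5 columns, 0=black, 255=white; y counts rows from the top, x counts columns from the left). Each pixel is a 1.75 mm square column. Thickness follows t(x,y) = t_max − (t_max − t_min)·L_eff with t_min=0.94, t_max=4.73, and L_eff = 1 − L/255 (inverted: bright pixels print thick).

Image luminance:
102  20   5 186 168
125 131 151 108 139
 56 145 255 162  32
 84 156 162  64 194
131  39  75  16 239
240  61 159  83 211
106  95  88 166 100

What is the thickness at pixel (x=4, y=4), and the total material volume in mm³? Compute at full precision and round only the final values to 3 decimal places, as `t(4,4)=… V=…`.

span = t_max - t_min = 4.73 - 0.94 = 3.790
L(4,4) = 239, L_eff = 1 - 239/255 = 0.062745 (inverted)
t(4,4) = 4.73 - 3.790·0.062745 = 4.492
Σt over all 7·5 pixels = 204268/2125 ≈ 96.1261176
V = pitch²·Σt = 1.75²·204268/2125 = 294.386

t(4,4)=4.492 V=294.386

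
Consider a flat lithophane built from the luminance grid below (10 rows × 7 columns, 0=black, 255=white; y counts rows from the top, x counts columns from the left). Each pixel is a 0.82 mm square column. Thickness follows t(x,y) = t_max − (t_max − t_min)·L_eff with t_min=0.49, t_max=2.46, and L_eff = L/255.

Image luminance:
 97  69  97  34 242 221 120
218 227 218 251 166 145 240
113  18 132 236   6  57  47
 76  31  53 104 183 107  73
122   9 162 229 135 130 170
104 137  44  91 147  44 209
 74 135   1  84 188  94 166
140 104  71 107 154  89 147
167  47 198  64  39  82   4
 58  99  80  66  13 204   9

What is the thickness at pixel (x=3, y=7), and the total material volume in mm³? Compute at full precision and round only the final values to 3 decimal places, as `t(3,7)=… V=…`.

t(3,7)=1.633 V=74.241

span = t_max - t_min = 2.46 - 0.49 = 1.970
L(3,7) = 107, L_eff = 107/255 = 0.419608
t(3,7) = 2.46 - 1.970·0.419608 = 1.633
Σt over all 10·7 pixels = 469249/4250 ≈ 110.4115294
V = pitch²·Σt = 0.82²·469249/4250 = 74.241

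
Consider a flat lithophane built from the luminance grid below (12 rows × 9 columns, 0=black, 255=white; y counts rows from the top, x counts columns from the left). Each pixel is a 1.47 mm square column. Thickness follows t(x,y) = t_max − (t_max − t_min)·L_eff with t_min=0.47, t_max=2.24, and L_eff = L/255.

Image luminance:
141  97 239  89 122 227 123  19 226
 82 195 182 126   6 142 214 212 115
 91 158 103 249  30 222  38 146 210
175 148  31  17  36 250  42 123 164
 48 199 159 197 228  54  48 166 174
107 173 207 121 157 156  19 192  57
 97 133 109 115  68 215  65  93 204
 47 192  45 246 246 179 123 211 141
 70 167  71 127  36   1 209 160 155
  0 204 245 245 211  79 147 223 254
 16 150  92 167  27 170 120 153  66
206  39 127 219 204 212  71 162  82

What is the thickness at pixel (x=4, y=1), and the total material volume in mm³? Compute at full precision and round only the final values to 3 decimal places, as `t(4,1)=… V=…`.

span = t_max - t_min = 2.24 - 0.47 = 1.770
L(4,1) = 6, L_eff = 6/255 = 0.023529
t(4,1) = 2.24 - 1.770·0.023529 = 2.198
Σt over all 12·9 pixels = 297727/2125 ≈ 140.1068235
V = pitch²·Σt = 1.47²·297727/2125 = 302.757

t(4,1)=2.198 V=302.757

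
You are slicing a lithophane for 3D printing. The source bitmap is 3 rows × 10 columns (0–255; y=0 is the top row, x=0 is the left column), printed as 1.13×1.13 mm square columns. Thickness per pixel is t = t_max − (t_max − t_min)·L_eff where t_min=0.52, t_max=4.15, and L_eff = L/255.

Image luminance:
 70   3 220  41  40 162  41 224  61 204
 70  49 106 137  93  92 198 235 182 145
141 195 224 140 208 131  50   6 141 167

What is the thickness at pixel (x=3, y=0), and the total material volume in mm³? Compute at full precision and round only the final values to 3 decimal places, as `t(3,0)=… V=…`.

span = t_max - t_min = 4.15 - 0.52 = 3.630
L(3,0) = 41, L_eff = 41/255 = 0.160784
t(3,0) = 4.15 - 3.630·0.160784 = 3.566
Σt over all 3·10 pixels = 300677/4250 ≈ 70.7475294
V = pitch²·Σt = 1.13²·300677/4250 = 90.338

t(3,0)=3.566 V=90.338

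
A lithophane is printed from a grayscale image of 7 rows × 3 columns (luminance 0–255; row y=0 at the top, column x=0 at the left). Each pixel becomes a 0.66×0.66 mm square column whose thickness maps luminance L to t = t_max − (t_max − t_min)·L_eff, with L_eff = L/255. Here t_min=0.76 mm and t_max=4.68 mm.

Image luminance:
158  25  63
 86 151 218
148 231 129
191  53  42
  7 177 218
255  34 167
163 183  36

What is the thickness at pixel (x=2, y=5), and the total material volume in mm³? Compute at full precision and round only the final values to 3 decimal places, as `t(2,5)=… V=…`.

span = t_max - t_min = 4.68 - 0.76 = 3.920
L(2,5) = 167, L_eff = 167/255 = 0.654902
t(2,5) = 4.68 - 3.920·0.654902 = 2.113
Σt over all 7·3 pixels = 71701/1275 ≈ 56.2360784
V = pitch²·Σt = 0.66²·71701/1275 = 24.496

t(2,5)=2.113 V=24.496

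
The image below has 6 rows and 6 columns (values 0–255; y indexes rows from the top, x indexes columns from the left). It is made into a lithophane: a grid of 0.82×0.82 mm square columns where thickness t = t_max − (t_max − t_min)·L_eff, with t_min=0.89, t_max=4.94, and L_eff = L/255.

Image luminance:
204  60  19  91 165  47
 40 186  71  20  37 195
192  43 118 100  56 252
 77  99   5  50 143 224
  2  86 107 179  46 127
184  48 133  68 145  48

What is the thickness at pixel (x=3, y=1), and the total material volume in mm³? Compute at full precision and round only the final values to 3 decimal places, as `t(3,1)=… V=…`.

t(3,1)=4.622 V=80.419

span = t_max - t_min = 4.94 - 0.89 = 4.050
L(3,1) = 20, L_eff = 20/255 = 0.078431
t(3,1) = 4.94 - 4.050·0.078431 = 4.622
Σt over all 6·6 pixels = 203319/1700 ≈ 119.5994118
V = pitch²·Σt = 0.82²·203319/1700 = 80.419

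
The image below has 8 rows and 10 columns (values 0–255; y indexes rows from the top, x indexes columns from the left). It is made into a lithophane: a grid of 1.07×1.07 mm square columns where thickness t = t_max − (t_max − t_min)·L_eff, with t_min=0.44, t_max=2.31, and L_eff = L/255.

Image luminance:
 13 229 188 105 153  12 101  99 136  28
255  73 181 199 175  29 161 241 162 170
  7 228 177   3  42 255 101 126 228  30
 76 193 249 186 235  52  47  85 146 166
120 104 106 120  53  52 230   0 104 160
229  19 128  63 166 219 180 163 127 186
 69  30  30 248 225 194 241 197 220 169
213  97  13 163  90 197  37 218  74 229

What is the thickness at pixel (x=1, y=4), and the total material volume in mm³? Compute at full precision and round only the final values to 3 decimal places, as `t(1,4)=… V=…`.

span = t_max - t_min = 2.31 - 0.44 = 1.870
L(1,4) = 104, L_eff = 104/255 = 0.407843
t(1,4) = 2.31 - 1.870·0.407843 = 1.547
Σt over all 8·10 pixels = 1265/12 ≈ 105.4166667
V = pitch²·Σt = 1.07²·1265/12 = 120.692

t(1,4)=1.547 V=120.692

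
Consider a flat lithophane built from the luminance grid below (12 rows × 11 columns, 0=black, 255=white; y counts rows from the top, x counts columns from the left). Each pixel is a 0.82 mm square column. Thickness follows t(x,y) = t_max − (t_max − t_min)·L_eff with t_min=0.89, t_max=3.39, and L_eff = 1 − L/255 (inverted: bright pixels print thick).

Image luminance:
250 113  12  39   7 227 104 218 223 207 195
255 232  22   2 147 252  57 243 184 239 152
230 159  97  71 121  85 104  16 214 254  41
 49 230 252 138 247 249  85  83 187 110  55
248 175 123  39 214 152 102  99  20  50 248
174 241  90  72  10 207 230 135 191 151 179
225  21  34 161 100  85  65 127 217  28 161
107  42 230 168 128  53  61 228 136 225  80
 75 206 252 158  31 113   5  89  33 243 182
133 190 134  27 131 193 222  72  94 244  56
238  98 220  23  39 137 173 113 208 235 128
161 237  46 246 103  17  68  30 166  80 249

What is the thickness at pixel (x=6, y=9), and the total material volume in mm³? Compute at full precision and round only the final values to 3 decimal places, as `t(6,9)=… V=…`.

t(6,9)=3.066 V=198.885

span = t_max - t_min = 3.39 - 0.89 = 2.500
L(6,9) = 222, L_eff = 1 - 222/255 = 0.129412 (inverted)
t(6,9) = 3.39 - 2.500·0.129412 = 3.066
Σt over all 12·11 pixels = 754249/2550 ≈ 295.7839216
V = pitch²·Σt = 0.82²·754249/2550 = 198.885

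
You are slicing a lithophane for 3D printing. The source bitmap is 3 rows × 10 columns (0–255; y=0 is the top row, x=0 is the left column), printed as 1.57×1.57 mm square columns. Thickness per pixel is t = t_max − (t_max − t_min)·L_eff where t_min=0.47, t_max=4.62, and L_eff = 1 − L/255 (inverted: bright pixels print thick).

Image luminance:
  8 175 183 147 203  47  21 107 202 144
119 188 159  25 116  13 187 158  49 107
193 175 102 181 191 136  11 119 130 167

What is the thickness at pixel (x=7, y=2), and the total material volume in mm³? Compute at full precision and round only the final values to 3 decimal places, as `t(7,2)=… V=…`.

t(7,2)=2.407 V=185.708

span = t_max - t_min = 4.62 - 0.47 = 4.150
L(7,2) = 119, L_eff = 1 - 119/255 = 0.533333 (inverted)
t(7,2) = 4.62 - 4.150·0.533333 = 2.407
Σt over all 3·10 pixels = 384239/5100 ≈ 75.3409804
V = pitch²·Σt = 1.57²·384239/5100 = 185.708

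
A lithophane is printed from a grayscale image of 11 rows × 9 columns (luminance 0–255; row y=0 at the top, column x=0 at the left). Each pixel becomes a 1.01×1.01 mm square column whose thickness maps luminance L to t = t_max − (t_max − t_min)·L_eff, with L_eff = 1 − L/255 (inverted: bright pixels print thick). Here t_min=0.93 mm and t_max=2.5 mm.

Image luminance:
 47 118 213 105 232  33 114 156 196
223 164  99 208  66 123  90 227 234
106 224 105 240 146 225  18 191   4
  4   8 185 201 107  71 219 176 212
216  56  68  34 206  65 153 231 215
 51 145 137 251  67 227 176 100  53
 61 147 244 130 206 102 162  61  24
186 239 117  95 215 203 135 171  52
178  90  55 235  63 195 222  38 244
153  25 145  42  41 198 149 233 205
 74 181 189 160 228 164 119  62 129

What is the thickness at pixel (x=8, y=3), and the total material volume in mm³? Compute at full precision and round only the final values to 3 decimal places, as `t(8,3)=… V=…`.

span = t_max - t_min = 2.5 - 0.93 = 1.570
L(8,3) = 212, L_eff = 1 - 212/255 = 0.168627 (inverted)
t(8,3) = 2.5 - 1.570·0.168627 = 2.235
Σt over all 11·9 pixels = 1510447/8500 ≈ 177.6996471
V = pitch²·Σt = 1.01²·1510447/8500 = 181.271

t(8,3)=2.235 V=181.271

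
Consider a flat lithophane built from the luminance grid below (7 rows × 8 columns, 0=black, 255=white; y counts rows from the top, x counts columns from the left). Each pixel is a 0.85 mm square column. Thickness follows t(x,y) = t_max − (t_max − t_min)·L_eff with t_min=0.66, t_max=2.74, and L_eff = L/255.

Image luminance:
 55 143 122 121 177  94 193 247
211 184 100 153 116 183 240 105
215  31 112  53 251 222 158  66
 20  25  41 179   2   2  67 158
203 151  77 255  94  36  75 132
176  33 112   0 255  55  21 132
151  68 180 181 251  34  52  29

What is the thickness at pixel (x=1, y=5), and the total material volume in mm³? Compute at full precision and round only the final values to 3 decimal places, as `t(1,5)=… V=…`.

t(1,5)=2.471 V=70.792

span = t_max - t_min = 2.74 - 0.66 = 2.080
L(1,5) = 33, L_eff = 33/255 = 0.129412
t(1,5) = 2.74 - 2.080·0.129412 = 2.471
Σt over all 7·8 pixels = 624632/6375 ≈ 97.9814902
V = pitch²·Σt = 0.85²·624632/6375 = 70.792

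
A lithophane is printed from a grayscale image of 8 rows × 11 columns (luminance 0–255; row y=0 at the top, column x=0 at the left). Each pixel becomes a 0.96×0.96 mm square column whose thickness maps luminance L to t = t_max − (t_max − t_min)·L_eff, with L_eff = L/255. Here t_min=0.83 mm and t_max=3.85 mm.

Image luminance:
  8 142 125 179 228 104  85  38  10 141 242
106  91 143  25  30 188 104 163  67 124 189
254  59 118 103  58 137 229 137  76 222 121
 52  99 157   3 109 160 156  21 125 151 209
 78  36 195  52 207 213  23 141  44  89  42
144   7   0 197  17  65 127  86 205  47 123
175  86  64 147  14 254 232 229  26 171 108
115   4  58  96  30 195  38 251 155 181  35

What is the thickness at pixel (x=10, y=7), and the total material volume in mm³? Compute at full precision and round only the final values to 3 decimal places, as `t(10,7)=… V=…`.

t(10,7)=3.435 V=202.109

span = t_max - t_min = 3.85 - 0.83 = 3.020
L(10,7) = 35, L_eff = 35/255 = 0.137255
t(10,7) = 3.85 - 3.020·0.137255 = 3.435
Σt over all 8·11 pixels = 279611/1275 ≈ 219.3027451
V = pitch²·Σt = 0.96²·279611/1275 = 202.109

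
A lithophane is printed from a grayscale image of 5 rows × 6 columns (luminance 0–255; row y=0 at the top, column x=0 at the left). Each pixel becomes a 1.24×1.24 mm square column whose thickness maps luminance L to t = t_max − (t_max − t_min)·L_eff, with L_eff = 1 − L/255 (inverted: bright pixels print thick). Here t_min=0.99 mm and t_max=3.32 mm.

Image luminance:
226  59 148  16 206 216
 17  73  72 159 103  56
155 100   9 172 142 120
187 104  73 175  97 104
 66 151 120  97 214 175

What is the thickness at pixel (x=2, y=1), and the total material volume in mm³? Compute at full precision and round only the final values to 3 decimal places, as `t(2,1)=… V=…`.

span = t_max - t_min = 3.32 - 0.99 = 2.330
L(2,1) = 72, L_eff = 1 - 72/255 = 0.717647 (inverted)
t(2,1) = 3.32 - 2.330·0.717647 = 1.648
Σt over all 5·6 pixels = 266491/4250 ≈ 62.7037647
V = pitch²·Σt = 1.24²·266491/4250 = 96.413

t(2,1)=1.648 V=96.413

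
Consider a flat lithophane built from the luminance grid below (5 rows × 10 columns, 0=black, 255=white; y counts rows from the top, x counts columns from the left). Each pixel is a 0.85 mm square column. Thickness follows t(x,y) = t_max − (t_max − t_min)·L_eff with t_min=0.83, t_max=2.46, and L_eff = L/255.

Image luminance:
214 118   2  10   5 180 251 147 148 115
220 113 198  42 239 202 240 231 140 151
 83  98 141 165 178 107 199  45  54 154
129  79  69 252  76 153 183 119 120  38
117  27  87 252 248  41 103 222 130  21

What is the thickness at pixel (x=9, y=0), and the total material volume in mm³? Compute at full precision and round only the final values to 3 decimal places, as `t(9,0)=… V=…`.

span = t_max - t_min = 2.46 - 0.83 = 1.630
L(9,0) = 115, L_eff = 115/255 = 0.450980
t(9,0) = 2.46 - 1.630·0.450980 = 1.725
Σt over all 5·10 pixels = 512893/6375 ≈ 80.4538039
V = pitch²·Σt = 0.85²·512893/6375 = 58.128

t(9,0)=1.725 V=58.128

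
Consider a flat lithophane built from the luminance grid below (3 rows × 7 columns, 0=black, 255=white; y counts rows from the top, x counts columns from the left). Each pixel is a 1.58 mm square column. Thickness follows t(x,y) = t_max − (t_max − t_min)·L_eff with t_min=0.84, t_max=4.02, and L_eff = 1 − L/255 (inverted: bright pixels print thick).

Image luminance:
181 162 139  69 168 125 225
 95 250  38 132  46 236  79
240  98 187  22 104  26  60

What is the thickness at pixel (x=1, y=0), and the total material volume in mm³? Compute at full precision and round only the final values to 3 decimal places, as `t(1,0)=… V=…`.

span = t_max - t_min = 4.02 - 0.84 = 3.180
L(1,0) = 162, L_eff = 1 - 162/255 = 0.364706 (inverted)
t(1,0) = 4.02 - 3.180·0.364706 = 2.860
Σt over all 3·7 pixels = 108558/2125 ≈ 51.0861176
V = pitch²·Σt = 1.58²·108558/2125 = 127.531

t(1,0)=2.860 V=127.531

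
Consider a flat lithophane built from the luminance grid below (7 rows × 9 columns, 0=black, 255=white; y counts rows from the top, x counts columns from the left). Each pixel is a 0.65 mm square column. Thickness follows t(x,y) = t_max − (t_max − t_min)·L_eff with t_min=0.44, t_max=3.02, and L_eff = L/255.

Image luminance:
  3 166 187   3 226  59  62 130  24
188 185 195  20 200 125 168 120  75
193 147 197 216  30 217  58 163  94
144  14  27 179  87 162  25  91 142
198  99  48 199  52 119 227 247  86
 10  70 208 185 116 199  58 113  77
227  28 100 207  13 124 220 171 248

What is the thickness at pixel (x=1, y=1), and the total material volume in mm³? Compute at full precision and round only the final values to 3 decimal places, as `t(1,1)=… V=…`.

t(1,1)=1.148 V=46.311

span = t_max - t_min = 3.02 - 0.44 = 2.580
L(1,1) = 185, L_eff = 185/255 = 0.725490
t(1,1) = 3.02 - 2.580·0.725490 = 1.148
Σt over all 7·9 pixels = 232926/2125 ≈ 109.6122353
V = pitch²·Σt = 0.65²·232926/2125 = 46.311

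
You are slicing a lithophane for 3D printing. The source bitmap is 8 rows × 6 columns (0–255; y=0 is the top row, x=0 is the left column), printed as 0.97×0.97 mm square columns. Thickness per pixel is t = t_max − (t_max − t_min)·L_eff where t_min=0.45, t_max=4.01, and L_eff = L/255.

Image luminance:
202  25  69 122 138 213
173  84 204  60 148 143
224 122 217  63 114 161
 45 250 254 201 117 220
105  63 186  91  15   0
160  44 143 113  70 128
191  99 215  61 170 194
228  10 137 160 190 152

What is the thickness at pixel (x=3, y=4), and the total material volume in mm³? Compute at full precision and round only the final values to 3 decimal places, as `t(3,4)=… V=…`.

span = t_max - t_min = 4.01 - 0.45 = 3.560
L(3,4) = 91, L_eff = 91/255 = 0.356863
t(3,4) = 4.01 - 3.560·0.356863 = 2.740
Σt over all 8·6 pixels = 38182/375 ≈ 101.8186667
V = pitch²·Σt = 0.97²·38182/375 = 95.801

t(3,4)=2.740 V=95.801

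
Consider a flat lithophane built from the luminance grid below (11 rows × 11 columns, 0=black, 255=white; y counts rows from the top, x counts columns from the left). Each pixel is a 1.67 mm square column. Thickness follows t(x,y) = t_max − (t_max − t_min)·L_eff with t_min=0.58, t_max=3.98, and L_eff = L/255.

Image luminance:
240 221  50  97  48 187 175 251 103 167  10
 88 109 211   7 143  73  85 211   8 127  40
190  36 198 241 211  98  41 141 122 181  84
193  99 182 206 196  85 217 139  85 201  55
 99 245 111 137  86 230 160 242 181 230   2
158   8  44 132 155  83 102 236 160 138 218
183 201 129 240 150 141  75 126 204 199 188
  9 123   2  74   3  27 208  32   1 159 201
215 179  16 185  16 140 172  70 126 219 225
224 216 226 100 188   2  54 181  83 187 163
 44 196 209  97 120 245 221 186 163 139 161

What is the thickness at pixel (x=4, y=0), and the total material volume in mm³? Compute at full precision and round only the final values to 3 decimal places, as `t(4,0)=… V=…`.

span = t_max - t_min = 3.98 - 0.58 = 3.400
L(4,0) = 48, L_eff = 48/255 = 0.188235
t(4,0) = 3.98 - 3.400·0.188235 = 3.340
Σt over all 11·11 pixels = 38933/150 ≈ 259.5533333
V = pitch²·Σt = 1.67²·38933/150 = 723.868

t(4,0)=3.340 V=723.868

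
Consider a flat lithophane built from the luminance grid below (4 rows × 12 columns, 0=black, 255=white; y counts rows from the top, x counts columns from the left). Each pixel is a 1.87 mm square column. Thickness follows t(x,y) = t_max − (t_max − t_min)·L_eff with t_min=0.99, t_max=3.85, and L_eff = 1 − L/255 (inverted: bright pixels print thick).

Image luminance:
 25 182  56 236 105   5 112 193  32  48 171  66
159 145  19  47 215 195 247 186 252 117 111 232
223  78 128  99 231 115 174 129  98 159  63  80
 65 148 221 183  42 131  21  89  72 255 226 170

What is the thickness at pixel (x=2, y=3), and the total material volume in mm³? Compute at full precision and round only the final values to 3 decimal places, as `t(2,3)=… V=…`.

span = t_max - t_min = 3.85 - 0.99 = 2.860
L(2,3) = 221, L_eff = 1 - 221/255 = 0.133333 (inverted)
t(2,3) = 3.85 - 2.860·0.133333 = 3.469
Σt over all 4·12 pixels = 757394/6375 ≈ 118.8069020
V = pitch²·Σt = 1.87²·757394/6375 = 415.456

t(2,3)=3.469 V=415.456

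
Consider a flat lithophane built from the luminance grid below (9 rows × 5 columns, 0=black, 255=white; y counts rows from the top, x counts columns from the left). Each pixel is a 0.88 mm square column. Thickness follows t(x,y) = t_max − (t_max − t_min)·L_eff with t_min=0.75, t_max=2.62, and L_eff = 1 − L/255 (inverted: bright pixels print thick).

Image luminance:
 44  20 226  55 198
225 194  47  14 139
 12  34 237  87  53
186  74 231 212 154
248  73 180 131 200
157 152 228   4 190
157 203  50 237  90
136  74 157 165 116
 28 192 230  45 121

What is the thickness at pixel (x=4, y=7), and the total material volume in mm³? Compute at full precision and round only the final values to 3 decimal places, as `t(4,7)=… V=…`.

t(4,7)=1.601 V=60.244

span = t_max - t_min = 2.62 - 0.75 = 1.870
L(4,7) = 116, L_eff = 1 - 116/255 = 0.545098 (inverted)
t(4,7) = 2.62 - 1.870·0.545098 = 1.601
Σt over all 9·5 pixels = 77.794
V = pitch²·Σt = 0.88²·77.794 = 60.244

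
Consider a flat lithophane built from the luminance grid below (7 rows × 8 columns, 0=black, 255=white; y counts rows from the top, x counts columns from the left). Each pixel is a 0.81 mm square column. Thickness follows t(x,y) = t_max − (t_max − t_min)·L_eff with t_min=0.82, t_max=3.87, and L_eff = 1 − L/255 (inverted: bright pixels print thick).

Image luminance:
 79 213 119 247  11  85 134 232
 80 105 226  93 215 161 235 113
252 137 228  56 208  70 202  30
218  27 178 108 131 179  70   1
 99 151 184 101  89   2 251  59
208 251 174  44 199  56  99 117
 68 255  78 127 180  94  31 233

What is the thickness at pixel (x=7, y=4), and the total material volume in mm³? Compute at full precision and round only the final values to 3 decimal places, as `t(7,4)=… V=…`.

span = t_max - t_min = 3.87 - 0.82 = 3.050
L(7,4) = 59, L_eff = 1 - 59/255 = 0.768627 (inverted)
t(7,4) = 3.87 - 3.050·0.768627 = 1.526
Σt over all 7·8 pixels = 46491/340 ≈ 136.7382353
V = pitch²·Σt = 0.81²·46491/340 = 89.714

t(7,4)=1.526 V=89.714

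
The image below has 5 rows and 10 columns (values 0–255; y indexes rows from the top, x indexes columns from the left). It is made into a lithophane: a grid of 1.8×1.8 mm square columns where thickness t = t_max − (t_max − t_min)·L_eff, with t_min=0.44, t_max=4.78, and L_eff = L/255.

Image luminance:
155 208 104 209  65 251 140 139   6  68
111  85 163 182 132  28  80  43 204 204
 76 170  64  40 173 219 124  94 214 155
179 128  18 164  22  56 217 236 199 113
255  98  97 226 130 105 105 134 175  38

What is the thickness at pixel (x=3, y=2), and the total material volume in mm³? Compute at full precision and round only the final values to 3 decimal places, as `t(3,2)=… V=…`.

span = t_max - t_min = 4.78 - 0.44 = 4.340
L(3,2) = 40, L_eff = 40/255 = 0.156863
t(3,2) = 4.78 - 4.340·0.156863 = 4.099
Σt over all 5·10 pixels = 1614833/12750 ≈ 126.6535686
V = pitch²·Σt = 1.8²·1614833/12750 = 410.358

t(3,2)=4.099 V=410.358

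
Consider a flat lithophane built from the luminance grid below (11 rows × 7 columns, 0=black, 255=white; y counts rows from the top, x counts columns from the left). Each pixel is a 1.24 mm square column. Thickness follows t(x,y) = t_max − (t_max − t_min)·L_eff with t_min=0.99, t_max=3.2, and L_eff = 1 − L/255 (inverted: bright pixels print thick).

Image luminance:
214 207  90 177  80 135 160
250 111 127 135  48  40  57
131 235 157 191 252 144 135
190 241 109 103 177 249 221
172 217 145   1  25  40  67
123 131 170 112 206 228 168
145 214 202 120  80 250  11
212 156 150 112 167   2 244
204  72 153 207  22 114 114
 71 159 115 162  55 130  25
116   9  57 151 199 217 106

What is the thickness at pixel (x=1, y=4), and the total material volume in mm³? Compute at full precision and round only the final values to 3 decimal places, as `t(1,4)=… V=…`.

t(1,4)=2.871 V=259.718

span = t_max - t_min = 3.2 - 0.99 = 2.210
L(1,4) = 217, L_eff = 1 - 217/255 = 0.149020 (inverted)
t(1,4) = 3.2 - 2.210·0.149020 = 2.871
Σt over all 11·7 pixels = 253367/1500 ≈ 168.9113333
V = pitch²·Σt = 1.24²·253367/1500 = 259.718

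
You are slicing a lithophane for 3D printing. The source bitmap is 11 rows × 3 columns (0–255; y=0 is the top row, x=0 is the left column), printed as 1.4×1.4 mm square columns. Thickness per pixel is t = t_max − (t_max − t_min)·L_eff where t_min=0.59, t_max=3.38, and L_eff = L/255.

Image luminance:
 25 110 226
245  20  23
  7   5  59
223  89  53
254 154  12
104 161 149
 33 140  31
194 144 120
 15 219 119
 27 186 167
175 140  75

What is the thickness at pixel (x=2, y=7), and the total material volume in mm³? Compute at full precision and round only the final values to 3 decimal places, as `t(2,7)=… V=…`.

t(2,7)=2.067 V=139.187

span = t_max - t_min = 3.38 - 0.59 = 2.790
L(2,7) = 120, L_eff = 120/255 = 0.470588
t(2,7) = 3.38 - 2.790·0.470588 = 2.067
Σt over all 11·3 pixels = 301809/4250 ≈ 71.0138824
V = pitch²·Σt = 1.4²·301809/4250 = 139.187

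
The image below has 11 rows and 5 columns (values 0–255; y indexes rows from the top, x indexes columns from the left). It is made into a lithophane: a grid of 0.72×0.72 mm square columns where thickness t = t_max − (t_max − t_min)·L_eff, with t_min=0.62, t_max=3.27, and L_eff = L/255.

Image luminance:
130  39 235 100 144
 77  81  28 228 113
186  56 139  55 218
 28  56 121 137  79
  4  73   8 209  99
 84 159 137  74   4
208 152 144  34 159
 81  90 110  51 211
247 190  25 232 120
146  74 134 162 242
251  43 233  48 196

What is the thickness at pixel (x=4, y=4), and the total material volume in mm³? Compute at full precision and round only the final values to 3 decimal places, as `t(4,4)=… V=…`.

t(4,4)=2.241 V=57.226

span = t_max - t_min = 3.27 - 0.62 = 2.650
L(4,4) = 99, L_eff = 99/255 = 0.388235
t(4,4) = 3.27 - 2.650·0.388235 = 2.241
Σt over all 11·5 pixels = 187661/1700 ≈ 110.3888235
V = pitch²·Σt = 0.72²·187661/1700 = 57.226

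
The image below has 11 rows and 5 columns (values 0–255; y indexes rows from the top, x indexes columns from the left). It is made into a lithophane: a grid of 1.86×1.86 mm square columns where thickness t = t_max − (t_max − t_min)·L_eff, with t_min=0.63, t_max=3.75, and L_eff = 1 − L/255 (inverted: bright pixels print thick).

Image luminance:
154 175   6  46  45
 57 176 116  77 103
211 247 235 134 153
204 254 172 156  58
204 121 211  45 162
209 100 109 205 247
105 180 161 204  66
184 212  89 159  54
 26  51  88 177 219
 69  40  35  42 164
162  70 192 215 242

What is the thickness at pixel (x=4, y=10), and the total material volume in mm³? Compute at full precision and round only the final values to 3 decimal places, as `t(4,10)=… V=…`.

t(4,10)=3.591 V=441.493

span = t_max - t_min = 3.75 - 0.63 = 3.120
L(4,10) = 242, L_eff = 1 - 242/255 = 0.050980 (inverted)
t(4,10) = 3.75 - 3.120·0.050980 = 3.591
Σt over all 11·5 pixels = 1084717/8500 ≈ 127.6137647
V = pitch²·Σt = 1.86²·1084717/8500 = 441.493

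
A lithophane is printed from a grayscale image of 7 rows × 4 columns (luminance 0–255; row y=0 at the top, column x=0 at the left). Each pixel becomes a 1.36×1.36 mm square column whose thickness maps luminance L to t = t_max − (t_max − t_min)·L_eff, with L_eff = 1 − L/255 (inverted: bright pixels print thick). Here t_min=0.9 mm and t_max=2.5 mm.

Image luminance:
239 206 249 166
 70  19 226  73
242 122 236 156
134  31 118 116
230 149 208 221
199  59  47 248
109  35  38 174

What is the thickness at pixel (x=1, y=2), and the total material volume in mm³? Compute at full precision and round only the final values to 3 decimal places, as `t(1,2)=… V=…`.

t(1,2)=1.665 V=94.424

span = t_max - t_min = 2.5 - 0.9 = 1.600
L(1,2) = 122, L_eff = 1 - 122/255 = 0.521569 (inverted)
t(1,2) = 2.5 - 1.600·0.521569 = 1.665
Σt over all 7·4 pixels = 13018/255 ≈ 51.0509804
V = pitch²·Σt = 1.36²·13018/255 = 94.424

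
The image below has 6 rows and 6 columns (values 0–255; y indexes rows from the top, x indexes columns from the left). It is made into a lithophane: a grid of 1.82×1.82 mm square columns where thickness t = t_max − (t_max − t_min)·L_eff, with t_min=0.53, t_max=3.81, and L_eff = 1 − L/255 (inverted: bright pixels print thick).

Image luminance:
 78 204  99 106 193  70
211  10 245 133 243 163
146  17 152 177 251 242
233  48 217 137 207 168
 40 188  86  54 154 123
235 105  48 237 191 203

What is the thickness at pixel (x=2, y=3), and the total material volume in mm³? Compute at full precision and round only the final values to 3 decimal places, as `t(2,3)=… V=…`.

t(2,3)=3.321 V=293.872

span = t_max - t_min = 3.81 - 0.53 = 3.280
L(2,3) = 217, L_eff = 1 - 217/255 = 0.149020 (inverted)
t(2,3) = 3.81 - 3.280·0.149020 = 3.321
Σt over all 6·6 pixels = 565583/6375 ≈ 88.7189020
V = pitch²·Σt = 1.82²·565583/6375 = 293.872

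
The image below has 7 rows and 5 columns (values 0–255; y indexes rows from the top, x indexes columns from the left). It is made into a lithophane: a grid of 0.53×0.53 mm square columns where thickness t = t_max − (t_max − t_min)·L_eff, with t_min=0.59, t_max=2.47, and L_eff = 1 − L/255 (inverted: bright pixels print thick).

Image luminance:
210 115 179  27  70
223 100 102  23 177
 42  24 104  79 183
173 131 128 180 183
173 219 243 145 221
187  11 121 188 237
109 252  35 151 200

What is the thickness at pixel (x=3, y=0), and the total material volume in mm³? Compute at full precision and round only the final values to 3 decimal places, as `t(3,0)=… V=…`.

t(3,0)=0.789 V=16.041

span = t_max - t_min = 2.47 - 0.59 = 1.880
L(3,0) = 27, L_eff = 1 - 27/255 = 0.894118 (inverted)
t(3,0) = 2.47 - 1.880·0.894118 = 0.789
Σt over all 7·5 pixels = 291247/5100 ≈ 57.1072549
V = pitch²·Σt = 0.53²·291247/5100 = 16.041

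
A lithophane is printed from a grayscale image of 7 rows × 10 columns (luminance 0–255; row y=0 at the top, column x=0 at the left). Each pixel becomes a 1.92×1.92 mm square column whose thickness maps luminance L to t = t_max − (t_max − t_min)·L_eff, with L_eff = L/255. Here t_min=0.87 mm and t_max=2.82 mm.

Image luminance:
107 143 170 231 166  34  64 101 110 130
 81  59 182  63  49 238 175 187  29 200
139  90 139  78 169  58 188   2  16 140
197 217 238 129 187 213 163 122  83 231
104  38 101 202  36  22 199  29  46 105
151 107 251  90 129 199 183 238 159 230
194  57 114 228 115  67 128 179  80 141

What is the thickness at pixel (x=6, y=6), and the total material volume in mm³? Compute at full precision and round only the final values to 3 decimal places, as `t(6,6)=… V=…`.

t(6,6)=1.841 V=467.219

span = t_max - t_min = 2.82 - 0.87 = 1.950
L(6,6) = 128, L_eff = 128/255 = 0.501961
t(6,6) = 2.82 - 1.950·0.501961 = 1.841
Σt over all 7·10 pixels = 10773/85 ≈ 126.7411765
V = pitch²·Σt = 1.92²·10773/85 = 467.219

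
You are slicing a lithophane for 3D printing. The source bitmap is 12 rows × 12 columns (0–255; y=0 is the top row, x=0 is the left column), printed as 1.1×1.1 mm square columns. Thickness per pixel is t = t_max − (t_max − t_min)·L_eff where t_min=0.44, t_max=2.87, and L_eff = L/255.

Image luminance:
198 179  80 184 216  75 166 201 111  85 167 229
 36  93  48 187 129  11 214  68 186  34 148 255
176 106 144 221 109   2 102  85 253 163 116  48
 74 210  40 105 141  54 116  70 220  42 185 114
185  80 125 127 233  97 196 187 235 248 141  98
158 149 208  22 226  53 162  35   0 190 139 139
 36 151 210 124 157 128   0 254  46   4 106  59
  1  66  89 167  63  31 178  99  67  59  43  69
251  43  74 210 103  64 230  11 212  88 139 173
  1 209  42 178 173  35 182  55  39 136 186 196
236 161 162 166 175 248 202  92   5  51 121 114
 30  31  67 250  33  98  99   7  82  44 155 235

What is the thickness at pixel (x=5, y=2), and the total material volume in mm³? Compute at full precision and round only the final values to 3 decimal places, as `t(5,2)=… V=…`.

t(5,2)=2.851 V=295.631

span = t_max - t_min = 2.87 - 0.44 = 2.430
L(5,2) = 2, L_eff = 2/255 = 0.007843
t(5,2) = 2.87 - 2.430·0.007843 = 2.851
Σt over all 12·12 pixels = 8307/34 ≈ 244.3235294
V = pitch²·Σt = 1.1²·8307/34 = 295.631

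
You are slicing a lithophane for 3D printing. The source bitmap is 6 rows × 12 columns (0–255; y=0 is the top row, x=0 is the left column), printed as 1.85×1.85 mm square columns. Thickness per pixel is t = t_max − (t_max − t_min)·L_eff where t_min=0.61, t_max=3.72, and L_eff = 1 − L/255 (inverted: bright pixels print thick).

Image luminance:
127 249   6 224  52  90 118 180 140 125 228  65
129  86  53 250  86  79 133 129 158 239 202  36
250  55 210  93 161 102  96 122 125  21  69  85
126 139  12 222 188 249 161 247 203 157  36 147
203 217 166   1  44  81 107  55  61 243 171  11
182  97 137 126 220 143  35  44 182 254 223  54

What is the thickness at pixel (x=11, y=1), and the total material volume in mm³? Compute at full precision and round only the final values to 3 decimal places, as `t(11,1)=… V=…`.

span = t_max - t_min = 3.72 - 0.61 = 3.110
L(11,1) = 36, L_eff = 1 - 36/255 = 0.858824 (inverted)
t(11,1) = 3.72 - 3.110·0.858824 = 1.049
Σt over all 6·12 pixels = 4079747/25500 ≈ 159.9900784
V = pitch²·Σt = 1.85²·4079747/25500 = 547.566

t(11,1)=1.049 V=547.566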